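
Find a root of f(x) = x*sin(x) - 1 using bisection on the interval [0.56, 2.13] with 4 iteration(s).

f(x) = x*sin(x) - 1
Initial interval: [0.56, 2.13]

Iteration 1:
  c_1 = (0.560000 + 2.130000)/2 = 1.345000
  f(c_1) = f(1.345000) = 0.310859
  f(a) × f(c) < 0, new interval: [0.560000, 1.345000]
Iteration 2:
  c_2 = (0.560000 + 1.345000)/2 = 0.952500
  f(c_2) = f(0.952500) = -0.223839
  f(a) × f(c) ≥ 0, new interval: [0.952500, 1.345000]
Iteration 3:
  c_3 = (0.952500 + 1.345000)/2 = 1.148750
  f(c_3) = f(1.148750) = 0.047950
  f(a) × f(c) < 0, new interval: [0.952500, 1.148750]
Iteration 4:
  c_4 = (0.952500 + 1.148750)/2 = 1.050625
  f(c_4) = f(1.050625) = -0.088337
  f(a) × f(c) ≥ 0, new interval: [1.050625, 1.148750]

After 4 iteration(s), the approximation is c_4 = 1.050625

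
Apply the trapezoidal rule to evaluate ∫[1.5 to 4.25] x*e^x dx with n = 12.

f(x) = x*e^x
a = 1.5, b = 4.25, n = 12
h = (b - a)/n = 0.229167

Trapezoidal rule: (h/2)[f(x₀) + 2f(x₁) + 2f(x₂) + ... + f(xₙ)]

x_0 = 1.5000, f(x_0) = 6.722534, coefficient = 1
x_1 = 1.7292, f(x_1) = 9.745506, coefficient = 2
x_2 = 1.9583, f(x_2) = 13.879697, coefficient = 2
x_3 = 2.1875, f(x_3) = 19.496975, coefficient = 2
x_4 = 2.4167, f(x_4) = 27.087053, coefficient = 2
x_5 = 2.6458, f(x_5) = 37.293513, coefficient = 2
x_6 = 2.8750, f(x_6) = 50.960594, coefficient = 2
x_7 = 3.1042, f(x_7) = 69.193848, coefficient = 2
x_8 = 3.3333, f(x_8) = 93.438750, coefficient = 2
x_9 = 3.5625, f(x_9) = 125.582454, coefficient = 2
x_10 = 3.7917, f(x_10) = 168.085427, coefficient = 2
x_11 = 4.0208, f(x_11) = 224.151578, coefficient = 2
x_12 = 4.2500, f(x_12) = 297.948002, coefficient = 1

I ≈ (0.229167/2) × 1982.501326 = 227.161610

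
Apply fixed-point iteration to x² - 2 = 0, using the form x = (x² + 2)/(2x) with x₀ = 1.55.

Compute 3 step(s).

Equation: x² - 2 = 0
Fixed-point form: x = (x² + 2)/(2x)
x₀ = 1.55

x_1 = g(1.550000) = 1.420161
x_2 = g(1.420161) = 1.414226
x_3 = g(1.414226) = 1.414214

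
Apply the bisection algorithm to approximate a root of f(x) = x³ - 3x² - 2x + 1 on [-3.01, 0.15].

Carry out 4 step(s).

f(x) = x³ - 3x² - 2x + 1
Initial interval: [-3.01, 0.15]

Iteration 1:
  c_1 = (-3.010000 + 0.150000)/2 = -1.430000
  f(c_1) = f(-1.430000) = -5.198907
  f(a) × f(c) ≥ 0, new interval: [-1.430000, 0.150000]
Iteration 2:
  c_2 = (-1.430000 + 0.150000)/2 = -0.640000
  f(c_2) = f(-0.640000) = 0.789056
  f(a) × f(c) < 0, new interval: [-1.430000, -0.640000]
Iteration 3:
  c_3 = (-1.430000 + (-0.640000))/2 = -1.035000
  f(c_3) = f(-1.035000) = -1.252393
  f(a) × f(c) ≥ 0, new interval: [-1.035000, -0.640000]
Iteration 4:
  c_4 = (-1.035000 + (-0.640000))/2 = -0.837500
  f(c_4) = f(-0.837500) = -0.016646
  f(a) × f(c) ≥ 0, new interval: [-0.837500, -0.640000]

After 4 iteration(s), the approximation is c_4 = -0.837500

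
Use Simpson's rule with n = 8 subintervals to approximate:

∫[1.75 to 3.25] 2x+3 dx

f(x) = 2x+3
a = 1.75, b = 3.25, n = 8
h = (b - a)/n = 0.187500

Simpson's rule: (h/3)[f(x₀) + 4f(x₁) + 2f(x₂) + ... + f(xₙ)]

x_0 = 1.7500, f(x_0) = 6.500000, coefficient = 1
x_1 = 1.9375, f(x_1) = 6.875000, coefficient = 4
x_2 = 2.1250, f(x_2) = 7.250000, coefficient = 2
x_3 = 2.3125, f(x_3) = 7.625000, coefficient = 4
x_4 = 2.5000, f(x_4) = 8.000000, coefficient = 2
x_5 = 2.6875, f(x_5) = 8.375000, coefficient = 4
x_6 = 2.8750, f(x_6) = 8.750000, coefficient = 2
x_7 = 3.0625, f(x_7) = 9.125000, coefficient = 4
x_8 = 3.2500, f(x_8) = 9.500000, coefficient = 1

I ≈ (0.187500/3) × 192.000000 = 12.000000
Exact value: 12.000000
Error: 0.000000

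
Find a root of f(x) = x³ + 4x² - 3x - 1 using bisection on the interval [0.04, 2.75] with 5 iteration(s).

f(x) = x³ + 4x² - 3x - 1
Initial interval: [0.04, 2.75]

Iteration 1:
  c_1 = (0.040000 + 2.750000)/2 = 1.395000
  f(c_1) = f(1.395000) = 5.313805
  f(a) × f(c) < 0, new interval: [0.040000, 1.395000]
Iteration 2:
  c_2 = (0.040000 + 1.395000)/2 = 0.717500
  f(c_2) = f(0.717500) = -0.723902
  f(a) × f(c) ≥ 0, new interval: [0.717500, 1.395000]
Iteration 3:
  c_3 = (0.717500 + 1.395000)/2 = 1.056250
  f(c_3) = f(1.056250) = 1.472326
  f(a) × f(c) < 0, new interval: [0.717500, 1.056250]
Iteration 4:
  c_4 = (0.717500 + 1.056250)/2 = 0.886875
  f(c_4) = f(0.886875) = 0.183133
  f(a) × f(c) < 0, new interval: [0.717500, 0.886875]
Iteration 5:
  c_5 = (0.717500 + 0.886875)/2 = 0.802188
  f(c_5) = f(0.802188) = -0.316332
  f(a) × f(c) ≥ 0, new interval: [0.802188, 0.886875]

After 5 iteration(s), the approximation is c_5 = 0.802188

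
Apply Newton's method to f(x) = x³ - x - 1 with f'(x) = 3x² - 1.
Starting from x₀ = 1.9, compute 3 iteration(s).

f(x) = x³ - x - 1
f'(x) = 3x² - 1
x₀ = 1.9

Newton-Raphson formula: x_{n+1} = x_n - f(x_n)/f'(x_n)

Iteration 1:
  f(1.900000) = 3.959000
  f'(1.900000) = 9.830000
  x_1 = 1.900000 - 3.959000/9.830000 = 1.497253
Iteration 2:
  f(1.497253) = 0.859240
  f'(1.497253) = 5.725302
  x_2 = 1.497253 - 0.859240/5.725302 = 1.347176
Iteration 3:
  f(1.347176) = 0.097789
  f'(1.347176) = 4.444646
  x_3 = 1.347176 - 0.097789/4.444646 = 1.325174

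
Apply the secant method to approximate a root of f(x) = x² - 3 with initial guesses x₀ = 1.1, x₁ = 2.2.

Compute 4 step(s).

f(x) = x² - 3
x₀ = 1.1, x₁ = 2.2

Secant formula: x_{n+1} = x_n - f(x_n)(x_n - x_{n-1})/(f(x_n) - f(x_{n-1}))

Iteration 1:
  f(1.100000) = -1.790000
  f(2.200000) = 1.840000
  x_2 = 2.200000 - 1.840000×(2.200000 - 1.100000)/(1.840000 - (-1.790000))
       = 1.642424
Iteration 2:
  f(2.200000) = 1.840000
  f(1.642424) = -0.302443
  x_3 = 1.642424 - (-0.302443)×(1.642424 - 2.200000)/(-0.302443 - 1.840000)
       = 1.721136
Iteration 3:
  f(1.642424) = -0.302443
  f(1.721136) = -0.037692
  x_4 = 1.721136 - (-0.037692)×(1.721136 - 1.642424)/(-0.037692 - (-0.302443))
       = 1.732342
Iteration 4:
  f(1.721136) = -0.037692
  f(1.732342) = 0.001008
  x_5 = 1.732342 - 0.001008×(1.732342 - 1.721136)/(0.001008 - (-0.037692))
       = 1.732050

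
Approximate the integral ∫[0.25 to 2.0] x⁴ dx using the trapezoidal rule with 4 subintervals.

f(x) = x⁴
a = 0.25, b = 2.0, n = 4
h = (b - a)/n = 0.437500

Trapezoidal rule: (h/2)[f(x₀) + 2f(x₁) + 2f(x₂) + ... + f(xₙ)]

x_0 = 0.2500, f(x_0) = 0.003906, coefficient = 1
x_1 = 0.6875, f(x_1) = 0.223404, coefficient = 2
x_2 = 1.1250, f(x_2) = 1.601807, coefficient = 2
x_3 = 1.5625, f(x_3) = 5.960464, coefficient = 2
x_4 = 2.0000, f(x_4) = 16.000000, coefficient = 1

I ≈ (0.437500/2) × 31.575256 = 6.907087
Exact value: 6.399805
Error: 0.507283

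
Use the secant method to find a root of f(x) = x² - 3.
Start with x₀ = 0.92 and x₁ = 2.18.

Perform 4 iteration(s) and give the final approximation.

f(x) = x² - 3
x₀ = 0.92, x₁ = 2.18

Secant formula: x_{n+1} = x_n - f(x_n)(x_n - x_{n-1})/(f(x_n) - f(x_{n-1}))

Iteration 1:
  f(0.920000) = -2.153600
  f(2.180000) = 1.752400
  x_2 = 2.180000 - 1.752400×(2.180000 - 0.920000)/(1.752400 - (-2.153600))
       = 1.614710
Iteration 2:
  f(2.180000) = 1.752400
  f(1.614710) = -0.392713
  x_3 = 1.614710 - (-0.392713)×(1.614710 - 2.180000)/(-0.392713 - 1.752400)
       = 1.718199
Iteration 3:
  f(1.614710) = -0.392713
  f(1.718199) = -0.047792
  x_4 = 1.718199 - (-0.047792)×(1.718199 - 1.614710)/(-0.047792 - (-0.392713))
       = 1.732538
Iteration 4:
  f(1.718199) = -0.047792
  f(1.732538) = 0.001690
  x_5 = 1.732538 - 0.001690×(1.732538 - 1.718199)/(0.001690 - (-0.047792))
       = 1.732049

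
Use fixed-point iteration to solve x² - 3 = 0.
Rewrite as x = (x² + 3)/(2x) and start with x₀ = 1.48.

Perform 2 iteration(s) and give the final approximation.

Equation: x² - 3 = 0
Fixed-point form: x = (x² + 3)/(2x)
x₀ = 1.48

x_1 = g(1.480000) = 1.753514
x_2 = g(1.753514) = 1.732182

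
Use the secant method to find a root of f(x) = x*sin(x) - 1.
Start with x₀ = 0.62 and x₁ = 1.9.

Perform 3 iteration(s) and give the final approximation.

f(x) = x*sin(x) - 1
x₀ = 0.62, x₁ = 1.9

Secant formula: x_{n+1} = x_n - f(x_n)(x_n - x_{n-1})/(f(x_n) - f(x_{n-1}))

Iteration 1:
  f(0.620000) = -0.639758
  f(1.900000) = 0.797970
  x_2 = 1.900000 - 0.797970×(1.900000 - 0.620000)/(0.797970 - (-0.639758))
       = 1.189572
Iteration 2:
  f(1.900000) = 0.797970
  f(1.189572) = 0.104173
  x_3 = 1.189572 - 0.104173×(1.189572 - 1.900000)/(0.104173 - 0.797970)
       = 1.082902
Iteration 3:
  f(1.189572) = 0.104173
  f(1.082902) = -0.043448
  x_4 = 1.082902 - (-0.043448)×(1.082902 - 1.189572)/(-0.043448 - 0.104173)
       = 1.114298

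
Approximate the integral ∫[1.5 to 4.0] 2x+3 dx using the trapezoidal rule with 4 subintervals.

f(x) = 2x+3
a = 1.5, b = 4.0, n = 4
h = (b - a)/n = 0.625000

Trapezoidal rule: (h/2)[f(x₀) + 2f(x₁) + 2f(x₂) + ... + f(xₙ)]

x_0 = 1.5000, f(x_0) = 6.000000, coefficient = 1
x_1 = 2.1250, f(x_1) = 7.250000, coefficient = 2
x_2 = 2.7500, f(x_2) = 8.500000, coefficient = 2
x_3 = 3.3750, f(x_3) = 9.750000, coefficient = 2
x_4 = 4.0000, f(x_4) = 11.000000, coefficient = 1

I ≈ (0.625000/2) × 68.000000 = 21.250000
Exact value: 21.250000
Error: 0.000000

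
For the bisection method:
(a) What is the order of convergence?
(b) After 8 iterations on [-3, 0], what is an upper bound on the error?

(a) Bisection has linear (order 1) convergence; the error is halved each step.

(b) Error bound = (b-a)/2^n = (0 - (-3))/2^{8}
    = 3/2^{8}

(a) 1 (linear); (b) error ≤ 1.17e-02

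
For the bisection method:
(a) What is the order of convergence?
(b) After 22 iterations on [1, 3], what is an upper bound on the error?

(a) Bisection has linear (order 1) convergence; the error is halved each step.

(b) Error bound = (b-a)/2^n = (3 - 1)/2^{22}
    = 2/2^{22}

(a) 1 (linear); (b) error ≤ 4.77e-07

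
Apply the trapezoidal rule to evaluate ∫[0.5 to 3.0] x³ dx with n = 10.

f(x) = x³
a = 0.5, b = 3.0, n = 10
h = (b - a)/n = 0.250000

Trapezoidal rule: (h/2)[f(x₀) + 2f(x₁) + 2f(x₂) + ... + f(xₙ)]

x_0 = 0.5000, f(x_0) = 0.125000, coefficient = 1
x_1 = 0.7500, f(x_1) = 0.421875, coefficient = 2
x_2 = 1.0000, f(x_2) = 1.000000, coefficient = 2
x_3 = 1.2500, f(x_3) = 1.953125, coefficient = 2
x_4 = 1.5000, f(x_4) = 3.375000, coefficient = 2
x_5 = 1.7500, f(x_5) = 5.359375, coefficient = 2
x_6 = 2.0000, f(x_6) = 8.000000, coefficient = 2
x_7 = 2.2500, f(x_7) = 11.390625, coefficient = 2
x_8 = 2.5000, f(x_8) = 15.625000, coefficient = 2
x_9 = 2.7500, f(x_9) = 20.796875, coefficient = 2
x_10 = 3.0000, f(x_10) = 27.000000, coefficient = 1

I ≈ (0.250000/2) × 162.968750 = 20.371094
Exact value: 20.234375
Error: 0.136719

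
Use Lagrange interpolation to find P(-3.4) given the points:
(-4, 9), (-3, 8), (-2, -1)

Lagrange interpolation formula:
P(x) = Σ yᵢ × Lᵢ(x)
where Lᵢ(x) = Π_{j≠i} (x - xⱼ)/(xᵢ - xⱼ)

L_0(-3.4) = (-3.4 - (-3))/(-4 - (-3)) × (-3.4 - (-2))/(-4 - (-2)) = 0.280000
L_1(-3.4) = (-3.4 - (-4))/(-3 - (-4)) × (-3.4 - (-2))/(-3 - (-2)) = 0.840000
L_2(-3.4) = (-3.4 - (-4))/(-2 - (-4)) × (-3.4 - (-3))/(-2 - (-3)) = -0.120000

P(-3.4) = 9×L_0(-3.4) + 8×L_1(-3.4) + (-1)×L_2(-3.4)
P(-3.4) = 9.360000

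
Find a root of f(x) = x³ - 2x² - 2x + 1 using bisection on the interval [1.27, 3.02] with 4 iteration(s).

f(x) = x³ - 2x² - 2x + 1
Initial interval: [1.27, 3.02]

Iteration 1:
  c_1 = (1.270000 + 3.020000)/2 = 2.145000
  f(c_1) = f(2.145000) = -2.622851
  f(a) × f(c) ≥ 0, new interval: [2.145000, 3.020000]
Iteration 2:
  c_2 = (2.145000 + 3.020000)/2 = 2.582500
  f(c_2) = f(2.582500) = -0.280129
  f(a) × f(c) ≥ 0, new interval: [2.582500, 3.020000]
Iteration 3:
  c_3 = (2.582500 + 3.020000)/2 = 2.801250
  f(c_3) = f(2.801250) = 1.684910
  f(a) × f(c) < 0, new interval: [2.582500, 2.801250]
Iteration 4:
  c_4 = (2.582500 + 2.801250)/2 = 2.691875
  f(c_4) = f(2.691875) = 0.629708
  f(a) × f(c) < 0, new interval: [2.582500, 2.691875]

After 4 iteration(s), the approximation is c_4 = 2.691875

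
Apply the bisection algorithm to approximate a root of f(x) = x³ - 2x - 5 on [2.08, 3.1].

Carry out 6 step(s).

f(x) = x³ - 2x - 5
Initial interval: [2.08, 3.1]

Iteration 1:
  c_1 = (2.080000 + 3.100000)/2 = 2.590000
  f(c_1) = f(2.590000) = 7.193979
  f(a) × f(c) < 0, new interval: [2.080000, 2.590000]
Iteration 2:
  c_2 = (2.080000 + 2.590000)/2 = 2.335000
  f(c_2) = f(2.335000) = 3.060945
  f(a) × f(c) < 0, new interval: [2.080000, 2.335000]
Iteration 3:
  c_3 = (2.080000 + 2.335000)/2 = 2.207500
  f(c_3) = f(2.207500) = 1.342272
  f(a) × f(c) < 0, new interval: [2.080000, 2.207500]
Iteration 4:
  c_4 = (2.080000 + 2.207500)/2 = 2.143750
  f(c_4) = f(2.143750) = 0.564455
  f(a) × f(c) < 0, new interval: [2.080000, 2.143750]
Iteration 5:
  c_5 = (2.080000 + 2.143750)/2 = 2.111875
  f(c_5) = f(2.111875) = 0.195246
  f(a) × f(c) < 0, new interval: [2.080000, 2.111875]
Iteration 6:
  c_6 = (2.080000 + 2.111875)/2 = 2.095937
  f(c_6) = f(2.095937) = 0.015482
  f(a) × f(c) < 0, new interval: [2.080000, 2.095937]

After 6 iteration(s), the approximation is c_6 = 2.095937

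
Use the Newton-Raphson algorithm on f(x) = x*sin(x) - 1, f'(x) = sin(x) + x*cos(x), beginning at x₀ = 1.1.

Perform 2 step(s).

f(x) = x*sin(x) - 1
f'(x) = sin(x) + x*cos(x)
x₀ = 1.1

Newton-Raphson formula: x_{n+1} = x_n - f(x_n)/f'(x_n)

Iteration 1:
  f(1.100000) = -0.019672
  f'(1.100000) = 1.390163
  x_1 = 1.100000 - (-0.019672)/1.390163 = 1.114151
Iteration 2:
  f(1.114151) = -0.000009
  f'(1.114151) = 1.388810
  x_2 = 1.114151 - (-0.000009)/1.388810 = 1.114157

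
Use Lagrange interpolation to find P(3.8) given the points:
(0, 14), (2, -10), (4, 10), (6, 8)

Lagrange interpolation formula:
P(x) = Σ yᵢ × Lᵢ(x)
where Lᵢ(x) = Π_{j≠i} (x - xⱼ)/(xᵢ - xⱼ)

L_0(3.8) = (3.8 - 2)/(0 - 2) × (3.8 - 4)/(0 - 4) × (3.8 - 6)/(0 - 6) = -0.016500
L_1(3.8) = (3.8 - 0)/(2 - 0) × (3.8 - 4)/(2 - 4) × (3.8 - 6)/(2 - 6) = 0.104500
L_2(3.8) = (3.8 - 0)/(4 - 0) × (3.8 - 2)/(4 - 2) × (3.8 - 6)/(4 - 6) = 0.940500
L_3(3.8) = (3.8 - 0)/(6 - 0) × (3.8 - 2)/(6 - 2) × (3.8 - 4)/(6 - 4) = -0.028500

P(3.8) = 14×L_0(3.8) + (-10)×L_1(3.8) + 10×L_2(3.8) + 8×L_3(3.8)
P(3.8) = 7.901000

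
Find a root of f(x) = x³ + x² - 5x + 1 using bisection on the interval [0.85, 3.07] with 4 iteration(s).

f(x) = x³ + x² - 5x + 1
Initial interval: [0.85, 3.07]

Iteration 1:
  c_1 = (0.850000 + 3.070000)/2 = 1.960000
  f(c_1) = f(1.960000) = 2.571136
  f(a) × f(c) < 0, new interval: [0.850000, 1.960000]
Iteration 2:
  c_2 = (0.850000 + 1.960000)/2 = 1.405000
  f(c_2) = f(1.405000) = -1.277470
  f(a) × f(c) ≥ 0, new interval: [1.405000, 1.960000]
Iteration 3:
  c_3 = (1.405000 + 1.960000)/2 = 1.682500
  f(c_3) = f(1.682500) = 0.181138
  f(a) × f(c) < 0, new interval: [1.405000, 1.682500]
Iteration 4:
  c_4 = (1.405000 + 1.682500)/2 = 1.543750
  f(c_4) = f(1.543750) = -0.656576
  f(a) × f(c) ≥ 0, new interval: [1.543750, 1.682500]

After 4 iteration(s), the approximation is c_4 = 1.543750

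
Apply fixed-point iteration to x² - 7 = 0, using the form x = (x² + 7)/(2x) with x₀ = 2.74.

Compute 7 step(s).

Equation: x² - 7 = 0
Fixed-point form: x = (x² + 7)/(2x)
x₀ = 2.74

x_1 = g(2.740000) = 2.647372
x_2 = g(2.647372) = 2.645752
x_3 = g(2.645752) = 2.645751
x_4 = g(2.645751) = 2.645751
x_5 = g(2.645751) = 2.645751
x_6 = g(2.645751) = 2.645751
x_7 = g(2.645751) = 2.645751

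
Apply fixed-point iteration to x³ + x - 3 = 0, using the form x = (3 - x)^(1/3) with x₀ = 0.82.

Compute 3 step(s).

Equation: x³ + x - 3 = 0
Fixed-point form: x = (3 - x)^(1/3)
x₀ = 0.82

x_1 = g(0.820000) = 1.296638
x_2 = g(1.296638) = 1.194269
x_3 = g(1.194269) = 1.217730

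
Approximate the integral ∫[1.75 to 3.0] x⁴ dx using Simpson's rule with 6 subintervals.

f(x) = x⁴
a = 1.75, b = 3.0, n = 6
h = (b - a)/n = 0.208333

Simpson's rule: (h/3)[f(x₀) + 4f(x₁) + 2f(x₂) + ... + f(xₙ)]

x_0 = 1.7500, f(x_0) = 9.378906, coefficient = 1
x_1 = 1.9583, f(x_1) = 14.707758, coefficient = 4
x_2 = 2.1667, f(x_2) = 22.037809, coefficient = 2
x_3 = 2.3750, f(x_3) = 31.816650, coefficient = 4
x_4 = 2.5833, f(x_4) = 44.537085, coefficient = 2
x_5 = 2.7917, f(x_5) = 60.737127, coefficient = 4
x_6 = 3.0000, f(x_6) = 81.000000, coefficient = 1

I ≈ (0.208333/3) × 652.574834 = 45.317697
Exact value: 45.317383
Error: 0.000314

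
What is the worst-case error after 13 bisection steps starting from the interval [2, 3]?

Bisection error bound: |error| ≤ (b-a)/2^n
|error| ≤ (3 - 2)/2^13 = 1/2^13
|error| ≤ 0.0001220703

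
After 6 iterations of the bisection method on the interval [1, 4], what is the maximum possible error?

Bisection error bound: |error| ≤ (b-a)/2^n
|error| ≤ (4 - 1)/2^6 = 3/2^6
|error| ≤ 0.0468750000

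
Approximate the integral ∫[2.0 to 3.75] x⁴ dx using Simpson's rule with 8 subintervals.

f(x) = x⁴
a = 2.0, b = 3.75, n = 8
h = (b - a)/n = 0.218750

Simpson's rule: (h/3)[f(x₀) + 4f(x₁) + 2f(x₂) + ... + f(xₙ)]

x_0 = 2.0000, f(x_0) = 16.000000, coefficient = 1
x_1 = 2.2188, f(x_1) = 24.234468, coefficient = 4
x_2 = 2.4375, f(x_2) = 35.300308, coefficient = 2
x_3 = 2.6562, f(x_3) = 49.782395, coefficient = 4
x_4 = 2.8750, f(x_4) = 68.320557, coefficient = 2
x_5 = 3.0938, f(x_5) = 91.609574, coefficient = 4
x_6 = 3.3125, f(x_6) = 120.399185, coefficient = 2
x_7 = 3.5312, f(x_7) = 155.494081, coefficient = 4
x_8 = 3.7500, f(x_8) = 197.753906, coefficient = 1

I ≈ (0.218750/3) × 1946.276077 = 141.915964
Exact value: 141.915430
Error: 0.000534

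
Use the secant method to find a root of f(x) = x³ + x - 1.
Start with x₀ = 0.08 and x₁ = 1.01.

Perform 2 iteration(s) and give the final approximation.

f(x) = x³ + x - 1
x₀ = 0.08, x₁ = 1.01

Secant formula: x_{n+1} = x_n - f(x_n)(x_n - x_{n-1})/(f(x_n) - f(x_{n-1}))

Iteration 1:
  f(0.080000) = -0.919488
  f(1.010000) = 1.040301
  x_2 = 1.010000 - 1.040301×(1.010000 - 0.080000)/(1.040301 - (-0.919488))
       = 0.516335
Iteration 2:
  f(1.010000) = 1.040301
  f(0.516335) = -0.346010
  x_3 = 0.516335 - (-0.346010)×(0.516335 - 1.010000)/(-0.346010 - 1.040301)
       = 0.639549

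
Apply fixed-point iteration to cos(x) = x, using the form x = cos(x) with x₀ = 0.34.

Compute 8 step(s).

Equation: cos(x) = x
Fixed-point form: x = cos(x)
x₀ = 0.34

x_1 = g(0.340000) = 0.942755
x_2 = g(0.942755) = 0.587561
x_3 = g(0.587561) = 0.832295
x_4 = g(0.832295) = 0.673180
x_5 = g(0.673180) = 0.781843
x_6 = g(0.781843) = 0.709616
x_7 = g(0.709616) = 0.758612
x_8 = g(0.758612) = 0.725792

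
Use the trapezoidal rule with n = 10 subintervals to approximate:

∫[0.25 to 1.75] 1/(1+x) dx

f(x) = 1/(1+x)
a = 0.25, b = 1.75, n = 10
h = (b - a)/n = 0.150000

Trapezoidal rule: (h/2)[f(x₀) + 2f(x₁) + 2f(x₂) + ... + f(xₙ)]

x_0 = 0.2500, f(x_0) = 0.800000, coefficient = 1
x_1 = 0.4000, f(x_1) = 0.714286, coefficient = 2
x_2 = 0.5500, f(x_2) = 0.645161, coefficient = 2
x_3 = 0.7000, f(x_3) = 0.588235, coefficient = 2
x_4 = 0.8500, f(x_4) = 0.540541, coefficient = 2
x_5 = 1.0000, f(x_5) = 0.500000, coefficient = 2
x_6 = 1.1500, f(x_6) = 0.465116, coefficient = 2
x_7 = 1.3000, f(x_7) = 0.434783, coefficient = 2
x_8 = 1.4500, f(x_8) = 0.408163, coefficient = 2
x_9 = 1.6000, f(x_9) = 0.384615, coefficient = 2
x_10 = 1.7500, f(x_10) = 0.363636, coefficient = 1

I ≈ (0.150000/2) × 10.525437 = 0.789408
Exact value: 0.788457
Error: 0.000950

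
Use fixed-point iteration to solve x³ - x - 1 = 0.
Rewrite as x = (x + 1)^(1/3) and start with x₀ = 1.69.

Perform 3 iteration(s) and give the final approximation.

Equation: x³ - x - 1 = 0
Fixed-point form: x = (x + 1)^(1/3)
x₀ = 1.69

x_1 = g(1.690000) = 1.390755
x_2 = g(1.390755) = 1.337145
x_3 = g(1.337145) = 1.327074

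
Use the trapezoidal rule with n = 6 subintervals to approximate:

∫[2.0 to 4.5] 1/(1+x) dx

f(x) = 1/(1+x)
a = 2.0, b = 4.5, n = 6
h = (b - a)/n = 0.416667

Trapezoidal rule: (h/2)[f(x₀) + 2f(x₁) + 2f(x₂) + ... + f(xₙ)]

x_0 = 2.0000, f(x_0) = 0.333333, coefficient = 1
x_1 = 2.4167, f(x_1) = 0.292683, coefficient = 2
x_2 = 2.8333, f(x_2) = 0.260870, coefficient = 2
x_3 = 3.2500, f(x_3) = 0.235294, coefficient = 2
x_4 = 3.6667, f(x_4) = 0.214286, coefficient = 2
x_5 = 4.0833, f(x_5) = 0.196721, coefficient = 2
x_6 = 4.5000, f(x_6) = 0.181818, coefficient = 1

I ≈ (0.416667/2) × 2.914859 = 0.607262
Exact value: 0.606136
Error: 0.001126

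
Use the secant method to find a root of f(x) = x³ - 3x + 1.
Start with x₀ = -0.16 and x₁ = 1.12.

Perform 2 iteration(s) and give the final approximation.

f(x) = x³ - 3x + 1
x₀ = -0.16, x₁ = 1.12

Secant formula: x_{n+1} = x_n - f(x_n)(x_n - x_{n-1})/(f(x_n) - f(x_{n-1}))

Iteration 1:
  f(-0.160000) = 1.475904
  f(1.120000) = -0.955072
  x_2 = 1.120000 - (-0.955072)×(1.120000 - (-0.160000))/(-0.955072 - 1.475904)
       = 0.617119
Iteration 2:
  f(1.120000) = -0.955072
  f(0.617119) = -0.616336
  x_3 = 0.617119 - (-0.616336)×(0.617119 - 1.120000)/(-0.616336 - (-0.955072))
       = -0.297880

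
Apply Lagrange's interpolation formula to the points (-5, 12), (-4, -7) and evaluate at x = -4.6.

Lagrange interpolation formula:
P(x) = Σ yᵢ × Lᵢ(x)
where Lᵢ(x) = Π_{j≠i} (x - xⱼ)/(xᵢ - xⱼ)

L_0(-4.6) = (-4.6 - (-4))/(-5 - (-4)) = 0.600000
L_1(-4.6) = (-4.6 - (-5))/(-4 - (-5)) = 0.400000

P(-4.6) = 12×L_0(-4.6) + (-7)×L_1(-4.6)
P(-4.6) = 4.400000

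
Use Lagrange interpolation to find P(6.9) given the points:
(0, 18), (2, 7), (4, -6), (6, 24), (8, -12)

Lagrange interpolation formula:
P(x) = Σ yᵢ × Lᵢ(x)
where Lᵢ(x) = Π_{j≠i} (x - xⱼ)/(xᵢ - xⱼ)

L_0(6.9) = (6.9 - 2)/(0 - 2) × (6.9 - 4)/(0 - 4) × (6.9 - 6)/(0 - 6) × (6.9 - 8)/(0 - 8) = -0.036635
L_1(6.9) = (6.9 - 0)/(2 - 0) × (6.9 - 4)/(2 - 4) × (6.9 - 6)/(2 - 6) × (6.9 - 8)/(2 - 8) = 0.206353
L_2(6.9) = (6.9 - 0)/(4 - 0) × (6.9 - 2)/(4 - 2) × (6.9 - 6)/(4 - 6) × (6.9 - 8)/(4 - 8) = -0.522998
L_3(6.9) = (6.9 - 0)/(6 - 0) × (6.9 - 2)/(6 - 2) × (6.9 - 4)/(6 - 4) × (6.9 - 8)/(6 - 8) = 1.123478
L_4(6.9) = (6.9 - 0)/(8 - 0) × (6.9 - 2)/(8 - 2) × (6.9 - 4)/(8 - 4) × (6.9 - 6)/(8 - 6) = 0.229802

P(6.9) = 18×L_0(6.9) + 7×L_1(6.9) + (-6)×L_2(6.9) + 24×L_3(6.9) + (-12)×L_4(6.9)
P(6.9) = 28.128877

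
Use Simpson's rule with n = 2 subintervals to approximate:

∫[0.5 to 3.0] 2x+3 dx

f(x) = 2x+3
a = 0.5, b = 3.0, n = 2
h = (b - a)/n = 1.250000

Simpson's rule: (h/3)[f(x₀) + 4f(x₁) + 2f(x₂) + ... + f(xₙ)]

x_0 = 0.5000, f(x_0) = 4.000000, coefficient = 1
x_1 = 1.7500, f(x_1) = 6.500000, coefficient = 4
x_2 = 3.0000, f(x_2) = 9.000000, coefficient = 1

I ≈ (1.250000/3) × 39.000000 = 16.250000
Exact value: 16.250000
Error: 0.000000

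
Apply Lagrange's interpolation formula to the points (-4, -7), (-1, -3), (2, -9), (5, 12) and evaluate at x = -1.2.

Lagrange interpolation formula:
P(x) = Σ yᵢ × Lᵢ(x)
where Lᵢ(x) = Π_{j≠i} (x - xⱼ)/(xᵢ - xⱼ)

L_0(-1.2) = (-1.2 - (-1))/(-4 - (-1)) × (-1.2 - 2)/(-4 - 2) × (-1.2 - 5)/(-4 - 5) = 0.024494
L_1(-1.2) = (-1.2 - (-4))/(-1 - (-4)) × (-1.2 - 2)/(-1 - 2) × (-1.2 - 5)/(-1 - 5) = 1.028741
L_2(-1.2) = (-1.2 - (-4))/(2 - (-4)) × (-1.2 - (-1))/(2 - (-1)) × (-1.2 - 5)/(2 - 5) = -0.064296
L_3(-1.2) = (-1.2 - (-4))/(5 - (-4)) × (-1.2 - (-1))/(5 - (-1)) × (-1.2 - 2)/(5 - 2) = 0.011062

P(-1.2) = (-7)×L_0(-1.2) + (-3)×L_1(-1.2) + (-9)×L_2(-1.2) + 12×L_3(-1.2)
P(-1.2) = -2.546272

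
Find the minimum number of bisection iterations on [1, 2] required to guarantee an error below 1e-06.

We need (b-a)/2^n ≤ 1e-06
(2 - 1)/2^n ≤ 1e-06
1/2^n ≤ 1e-06
2^n ≥ 1000000
n ≥ log₂(1000000) = 19.93
n ≥ 20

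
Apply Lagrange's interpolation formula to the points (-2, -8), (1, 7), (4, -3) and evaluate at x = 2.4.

Lagrange interpolation formula:
P(x) = Σ yᵢ × Lᵢ(x)
where Lᵢ(x) = Π_{j≠i} (x - xⱼ)/(xᵢ - xⱼ)

L_0(2.4) = (2.4 - 1)/(-2 - 1) × (2.4 - 4)/(-2 - 4) = -0.124444
L_1(2.4) = (2.4 - (-2))/(1 - (-2)) × (2.4 - 4)/(1 - 4) = 0.782222
L_2(2.4) = (2.4 - (-2))/(4 - (-2)) × (2.4 - 1)/(4 - 1) = 0.342222

P(2.4) = (-8)×L_0(2.4) + 7×L_1(2.4) + (-3)×L_2(2.4)
P(2.4) = 5.444444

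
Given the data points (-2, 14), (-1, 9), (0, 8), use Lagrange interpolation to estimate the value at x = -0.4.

Lagrange interpolation formula:
P(x) = Σ yᵢ × Lᵢ(x)
where Lᵢ(x) = Π_{j≠i} (x - xⱼ)/(xᵢ - xⱼ)

L_0(-0.4) = (-0.4 - (-1))/(-2 - (-1)) × (-0.4 - 0)/(-2 - 0) = -0.120000
L_1(-0.4) = (-0.4 - (-2))/(-1 - (-2)) × (-0.4 - 0)/(-1 - 0) = 0.640000
L_2(-0.4) = (-0.4 - (-2))/(0 - (-2)) × (-0.4 - (-1))/(0 - (-1)) = 0.480000

P(-0.4) = 14×L_0(-0.4) + 9×L_1(-0.4) + 8×L_2(-0.4)
P(-0.4) = 7.920000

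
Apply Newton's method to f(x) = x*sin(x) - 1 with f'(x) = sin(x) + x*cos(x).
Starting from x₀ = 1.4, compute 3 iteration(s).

f(x) = x*sin(x) - 1
f'(x) = sin(x) + x*cos(x)
x₀ = 1.4

Newton-Raphson formula: x_{n+1} = x_n - f(x_n)/f'(x_n)

Iteration 1:
  f(1.400000) = 0.379630
  f'(1.400000) = 1.223404
  x_1 = 1.400000 - 0.379630/1.223404 = 1.089694
Iteration 2:
  f(1.089694) = -0.034002
  f'(1.089694) = 1.390749
  x_2 = 1.089694 - (-0.034002)/1.390749 = 1.114143
Iteration 3:
  f(1.114143) = -0.000020
  f'(1.114143) = 1.388811
  x_3 = 1.114143 - (-0.000020)/1.388811 = 1.114157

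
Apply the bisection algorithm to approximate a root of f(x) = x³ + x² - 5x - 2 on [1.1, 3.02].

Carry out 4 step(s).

f(x) = x³ + x² - 5x - 2
Initial interval: [1.1, 3.02]

Iteration 1:
  c_1 = (1.100000 + 3.020000)/2 = 2.060000
  f(c_1) = f(2.060000) = 0.685416
  f(a) × f(c) < 0, new interval: [1.100000, 2.060000]
Iteration 2:
  c_2 = (1.100000 + 2.060000)/2 = 1.580000
  f(c_2) = f(1.580000) = -3.459288
  f(a) × f(c) ≥ 0, new interval: [1.580000, 2.060000]
Iteration 3:
  c_3 = (1.580000 + 2.060000)/2 = 1.820000
  f(c_3) = f(1.820000) = -1.759032
  f(a) × f(c) ≥ 0, new interval: [1.820000, 2.060000]
Iteration 4:
  c_4 = (1.820000 + 2.060000)/2 = 1.940000
  f(c_4) = f(1.940000) = -0.635016
  f(a) × f(c) ≥ 0, new interval: [1.940000, 2.060000]

After 4 iteration(s), the approximation is c_4 = 1.940000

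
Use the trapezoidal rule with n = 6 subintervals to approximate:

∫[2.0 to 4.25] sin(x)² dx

f(x) = sin(x)²
a = 2.0, b = 4.25, n = 6
h = (b - a)/n = 0.375000

Trapezoidal rule: (h/2)[f(x₀) + 2f(x₁) + 2f(x₂) + ... + f(xₙ)]

x_0 = 2.0000, f(x_0) = 0.826822, coefficient = 1
x_1 = 2.3750, f(x_1) = 0.481199, coefficient = 2
x_2 = 2.7500, f(x_2) = 0.145665, coefficient = 2
x_3 = 3.1250, f(x_3) = 0.000275, coefficient = 2
x_4 = 3.5000, f(x_4) = 0.123049, coefficient = 2
x_5 = 3.8750, f(x_5) = 0.448103, coefficient = 2
x_6 = 4.2500, f(x_6) = 0.801006, coefficient = 1

I ≈ (0.375000/2) × 4.024410 = 0.754577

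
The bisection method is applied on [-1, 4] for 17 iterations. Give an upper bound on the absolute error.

Bisection error bound: |error| ≤ (b-a)/2^n
|error| ≤ (4 - (-1))/2^17 = 5/2^17
|error| ≤ 0.0000381470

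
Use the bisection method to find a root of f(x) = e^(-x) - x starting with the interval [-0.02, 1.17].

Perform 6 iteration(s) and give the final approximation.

f(x) = e^(-x) - x
Initial interval: [-0.02, 1.17]

Iteration 1:
  c_1 = (-0.020000 + 1.170000)/2 = 0.575000
  f(c_1) = f(0.575000) = -0.012295
  f(a) × f(c) < 0, new interval: [-0.020000, 0.575000]
Iteration 2:
  c_2 = (-0.020000 + 0.575000)/2 = 0.277500
  f(c_2) = f(0.277500) = 0.480176
  f(a) × f(c) ≥ 0, new interval: [0.277500, 0.575000]
Iteration 3:
  c_3 = (0.277500 + 0.575000)/2 = 0.426250
  f(c_3) = f(0.426250) = 0.226703
  f(a) × f(c) ≥ 0, new interval: [0.426250, 0.575000]
Iteration 4:
  c_4 = (0.426250 + 0.575000)/2 = 0.500625
  f(c_4) = f(0.500625) = 0.105527
  f(a) × f(c) ≥ 0, new interval: [0.500625, 0.575000]
Iteration 5:
  c_5 = (0.500625 + 0.575000)/2 = 0.537813
  f(c_5) = f(0.537813) = 0.046212
  f(a) × f(c) ≥ 0, new interval: [0.537813, 0.575000]
Iteration 6:
  c_6 = (0.537813 + 0.575000)/2 = 0.556406
  f(c_6) = f(0.556406) = 0.016859
  f(a) × f(c) ≥ 0, new interval: [0.556406, 0.575000]

After 6 iteration(s), the approximation is c_6 = 0.556406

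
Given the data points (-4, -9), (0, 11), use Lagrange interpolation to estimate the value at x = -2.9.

Lagrange interpolation formula:
P(x) = Σ yᵢ × Lᵢ(x)
where Lᵢ(x) = Π_{j≠i} (x - xⱼ)/(xᵢ - xⱼ)

L_0(-2.9) = (-2.9 - 0)/(-4 - 0) = 0.725000
L_1(-2.9) = (-2.9 - (-4))/(0 - (-4)) = 0.275000

P(-2.9) = (-9)×L_0(-2.9) + 11×L_1(-2.9)
P(-2.9) = -3.500000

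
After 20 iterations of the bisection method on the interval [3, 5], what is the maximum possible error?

Bisection error bound: |error| ≤ (b-a)/2^n
|error| ≤ (5 - 3)/2^20 = 2/2^20
|error| ≤ 0.0000019073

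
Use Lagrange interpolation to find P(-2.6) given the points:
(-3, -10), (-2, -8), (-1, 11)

Lagrange interpolation formula:
P(x) = Σ yᵢ × Lᵢ(x)
where Lᵢ(x) = Π_{j≠i} (x - xⱼ)/(xᵢ - xⱼ)

L_0(-2.6) = (-2.6 - (-2))/(-3 - (-2)) × (-2.6 - (-1))/(-3 - (-1)) = 0.480000
L_1(-2.6) = (-2.6 - (-3))/(-2 - (-3)) × (-2.6 - (-1))/(-2 - (-1)) = 0.640000
L_2(-2.6) = (-2.6 - (-3))/(-1 - (-3)) × (-2.6 - (-2))/(-1 - (-2)) = -0.120000

P(-2.6) = (-10)×L_0(-2.6) + (-8)×L_1(-2.6) + 11×L_2(-2.6)
P(-2.6) = -11.240000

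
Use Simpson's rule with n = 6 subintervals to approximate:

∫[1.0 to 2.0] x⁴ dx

f(x) = x⁴
a = 1.0, b = 2.0, n = 6
h = (b - a)/n = 0.166667

Simpson's rule: (h/3)[f(x₀) + 4f(x₁) + 2f(x₂) + ... + f(xₙ)]

x_0 = 1.0000, f(x_0) = 1.000000, coefficient = 1
x_1 = 1.1667, f(x_1) = 1.852623, coefficient = 4
x_2 = 1.3333, f(x_2) = 3.160494, coefficient = 2
x_3 = 1.5000, f(x_3) = 5.062500, coefficient = 4
x_4 = 1.6667, f(x_4) = 7.716049, coefficient = 2
x_5 = 1.8333, f(x_5) = 11.297068, coefficient = 4
x_6 = 2.0000, f(x_6) = 16.000000, coefficient = 1

I ≈ (0.166667/3) × 111.601852 = 6.200103
Exact value: 6.200000
Error: 0.000103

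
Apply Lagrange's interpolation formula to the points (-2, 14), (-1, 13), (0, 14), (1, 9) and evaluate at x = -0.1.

Lagrange interpolation formula:
P(x) = Σ yᵢ × Lᵢ(x)
where Lᵢ(x) = Π_{j≠i} (x - xⱼ)/(xᵢ - xⱼ)

L_0(-0.1) = (-0.1 - (-1))/(-2 - (-1)) × (-0.1 - 0)/(-2 - 0) × (-0.1 - 1)/(-2 - 1) = -0.016500
L_1(-0.1) = (-0.1 - (-2))/(-1 - (-2)) × (-0.1 - 0)/(-1 - 0) × (-0.1 - 1)/(-1 - 1) = 0.104500
L_2(-0.1) = (-0.1 - (-2))/(0 - (-2)) × (-0.1 - (-1))/(0 - (-1)) × (-0.1 - 1)/(0 - 1) = 0.940500
L_3(-0.1) = (-0.1 - (-2))/(1 - (-2)) × (-0.1 - (-1))/(1 - (-1)) × (-0.1 - 0)/(1 - 0) = -0.028500

P(-0.1) = 14×L_0(-0.1) + 13×L_1(-0.1) + 14×L_2(-0.1) + 9×L_3(-0.1)
P(-0.1) = 14.038000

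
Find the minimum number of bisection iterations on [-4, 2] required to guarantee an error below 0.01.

We need (b-a)/2^n ≤ 0.01
(2 - (-4))/2^n ≤ 0.01
6/2^n ≤ 0.01
2^n ≥ 600
n ≥ log₂(600) = 9.23
n ≥ 10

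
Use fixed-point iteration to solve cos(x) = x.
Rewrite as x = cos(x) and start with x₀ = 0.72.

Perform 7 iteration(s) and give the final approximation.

Equation: cos(x) = x
Fixed-point form: x = cos(x)
x₀ = 0.72

x_1 = g(0.720000) = 0.751806
x_2 = g(0.751806) = 0.730457
x_3 = g(0.730457) = 0.744870
x_4 = g(0.744870) = 0.735176
x_5 = g(0.735176) = 0.741713
x_6 = g(0.741713) = 0.737313
x_7 = g(0.737313) = 0.740278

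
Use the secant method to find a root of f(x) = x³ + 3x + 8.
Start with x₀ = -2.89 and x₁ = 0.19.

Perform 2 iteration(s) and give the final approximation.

f(x) = x³ + 3x + 8
x₀ = -2.89, x₁ = 0.19

Secant formula: x_{n+1} = x_n - f(x_n)(x_n - x_{n-1})/(f(x_n) - f(x_{n-1}))

Iteration 1:
  f(-2.890000) = -24.807569
  f(0.190000) = 8.576859
  x_2 = 0.190000 - 8.576859×(0.190000 - (-2.890000))/(8.576859 - (-24.807569))
       = -0.601289
Iteration 2:
  f(0.190000) = 8.576859
  f(-0.601289) = 5.978738
  x_3 = -0.601289 - 5.978738×(-0.601289 - 0.190000)/(5.978738 - 8.576859)
       = -2.422186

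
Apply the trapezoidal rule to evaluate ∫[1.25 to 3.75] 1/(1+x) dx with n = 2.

f(x) = 1/(1+x)
a = 1.25, b = 3.75, n = 2
h = (b - a)/n = 1.250000

Trapezoidal rule: (h/2)[f(x₀) + 2f(x₁) + 2f(x₂) + ... + f(xₙ)]

x_0 = 1.2500, f(x_0) = 0.444444, coefficient = 1
x_1 = 2.5000, f(x_1) = 0.285714, coefficient = 2
x_2 = 3.7500, f(x_2) = 0.210526, coefficient = 1

I ≈ (1.250000/2) × 1.226399 = 0.766500
Exact value: 0.747214
Error: 0.019285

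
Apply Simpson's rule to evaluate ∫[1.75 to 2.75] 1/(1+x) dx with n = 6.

f(x) = 1/(1+x)
a = 1.75, b = 2.75, n = 6
h = (b - a)/n = 0.166667

Simpson's rule: (h/3)[f(x₀) + 4f(x₁) + 2f(x₂) + ... + f(xₙ)]

x_0 = 1.7500, f(x_0) = 0.363636, coefficient = 1
x_1 = 1.9167, f(x_1) = 0.342857, coefficient = 4
x_2 = 2.0833, f(x_2) = 0.324324, coefficient = 2
x_3 = 2.2500, f(x_3) = 0.307692, coefficient = 4
x_4 = 2.4167, f(x_4) = 0.292683, coefficient = 2
x_5 = 2.5833, f(x_5) = 0.279070, coefficient = 4
x_6 = 2.7500, f(x_6) = 0.266667, coefficient = 1

I ≈ (0.166667/3) × 5.582794 = 0.310155
Exact value: 0.310155
Error: 0.000000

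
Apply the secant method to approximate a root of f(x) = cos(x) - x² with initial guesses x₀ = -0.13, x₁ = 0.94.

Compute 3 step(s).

f(x) = cos(x) - x²
x₀ = -0.13, x₁ = 0.94

Secant formula: x_{n+1} = x_n - f(x_n)(x_n - x_{n-1})/(f(x_n) - f(x_{n-1}))

Iteration 1:
  f(-0.130000) = 0.974662
  f(0.940000) = -0.293812
  x_2 = 0.940000 - (-0.293812)×(0.940000 - (-0.130000))/(-0.293812 - 0.974662)
       = 0.692160
Iteration 2:
  f(0.940000) = -0.293812
  f(0.692160) = 0.290784
  x_3 = 0.692160 - 0.290784×(0.692160 - 0.940000)/(0.290784 - (-0.293812))
       = 0.815438
Iteration 3:
  f(0.692160) = 0.290784
  f(0.815438) = 0.020610
  x_4 = 0.815438 - 0.020610×(0.815438 - 0.692160)/(0.020610 - 0.290784)
       = 0.824842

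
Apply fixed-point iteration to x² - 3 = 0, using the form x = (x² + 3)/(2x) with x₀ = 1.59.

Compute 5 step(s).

Equation: x² - 3 = 0
Fixed-point form: x = (x² + 3)/(2x)
x₀ = 1.59

x_1 = g(1.590000) = 1.738396
x_2 = g(1.738396) = 1.732062
x_3 = g(1.732062) = 1.732051
x_4 = g(1.732051) = 1.732051
x_5 = g(1.732051) = 1.732051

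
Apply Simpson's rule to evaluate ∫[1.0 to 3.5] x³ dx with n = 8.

f(x) = x³
a = 1.0, b = 3.5, n = 8
h = (b - a)/n = 0.312500

Simpson's rule: (h/3)[f(x₀) + 4f(x₁) + 2f(x₂) + ... + f(xₙ)]

x_0 = 1.0000, f(x_0) = 1.000000, coefficient = 1
x_1 = 1.3125, f(x_1) = 2.260986, coefficient = 4
x_2 = 1.6250, f(x_2) = 4.291016, coefficient = 2
x_3 = 1.9375, f(x_3) = 7.273193, coefficient = 4
x_4 = 2.2500, f(x_4) = 11.390625, coefficient = 2
x_5 = 2.5625, f(x_5) = 16.826416, coefficient = 4
x_6 = 2.8750, f(x_6) = 23.763672, coefficient = 2
x_7 = 3.1875, f(x_7) = 32.385498, coefficient = 4
x_8 = 3.5000, f(x_8) = 42.875000, coefficient = 1

I ≈ (0.312500/3) × 357.750000 = 37.265625
Exact value: 37.265625
Error: 0.000000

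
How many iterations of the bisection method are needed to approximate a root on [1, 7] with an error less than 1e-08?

We need (b-a)/2^n ≤ 1e-08
(7 - 1)/2^n ≤ 1e-08
6/2^n ≤ 1e-08
2^n ≥ 600000000
n ≥ log₂(600000000) = 29.16
n ≥ 30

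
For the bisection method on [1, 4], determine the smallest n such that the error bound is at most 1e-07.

We need (b-a)/2^n ≤ 1e-07
(4 - 1)/2^n ≤ 1e-07
3/2^n ≤ 1e-07
2^n ≥ 30000000
n ≥ log₂(30000000) = 24.84
n ≥ 25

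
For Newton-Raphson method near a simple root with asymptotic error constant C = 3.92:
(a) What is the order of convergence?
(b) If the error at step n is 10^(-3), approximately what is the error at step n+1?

(a) Newton-Raphson has quadratic (order 2) convergence near simple roots.
    This means |e_{n+1}| ≈ C|e_n|².

(b) With |e_n| = 10^(-3) and C = 3.92:
    |e_{n+1}| ≈ 3.92 × (10^(-3))² = 3.92 × 10^(-6)

(a) 2 (quadratic); (b) |e_{n+1}| ≈ 3.920e-06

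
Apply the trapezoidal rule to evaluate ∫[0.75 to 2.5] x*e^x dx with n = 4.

f(x) = x*e^x
a = 0.75, b = 2.5, n = 4
h = (b - a)/n = 0.437500

Trapezoidal rule: (h/2)[f(x₀) + 2f(x₁) + 2f(x₂) + ... + f(xₙ)]

x_0 = 0.7500, f(x_0) = 1.587750, coefficient = 1
x_1 = 1.1875, f(x_1) = 3.893663, coefficient = 2
x_2 = 1.6250, f(x_2) = 8.252431, coefficient = 2
x_3 = 2.0625, f(x_3) = 16.222819, coefficient = 2
x_4 = 2.5000, f(x_4) = 30.456235, coefficient = 1

I ≈ (0.437500/2) × 88.781810 = 19.421021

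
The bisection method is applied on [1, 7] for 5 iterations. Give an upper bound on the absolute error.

Bisection error bound: |error| ≤ (b-a)/2^n
|error| ≤ (7 - 1)/2^5 = 6/2^5
|error| ≤ 0.1875000000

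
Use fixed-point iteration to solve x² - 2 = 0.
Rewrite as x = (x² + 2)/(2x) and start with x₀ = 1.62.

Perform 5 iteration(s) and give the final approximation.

Equation: x² - 2 = 0
Fixed-point form: x = (x² + 2)/(2x)
x₀ = 1.62

x_1 = g(1.620000) = 1.427284
x_2 = g(1.427284) = 1.414273
x_3 = g(1.414273) = 1.414214
x_4 = g(1.414214) = 1.414214
x_5 = g(1.414214) = 1.414214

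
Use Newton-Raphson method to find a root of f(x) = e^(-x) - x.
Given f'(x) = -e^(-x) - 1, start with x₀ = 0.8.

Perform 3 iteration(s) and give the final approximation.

f(x) = e^(-x) - x
f'(x) = -e^(-x) - 1
x₀ = 0.8

Newton-Raphson formula: x_{n+1} = x_n - f(x_n)/f'(x_n)

Iteration 1:
  f(0.800000) = -0.350671
  f'(0.800000) = -1.449329
  x_1 = 0.800000 - (-0.350671)/(-1.449329) = 0.558046
Iteration 2:
  f(0.558046) = 0.014280
  f'(0.558046) = -1.572326
  x_2 = 0.558046 - 0.014280/(-1.572326) = 0.567128
Iteration 3:
  f(0.567128) = 0.000024
  f'(0.567128) = -1.567152
  x_3 = 0.567128 - 0.000024/(-1.567152) = 0.567143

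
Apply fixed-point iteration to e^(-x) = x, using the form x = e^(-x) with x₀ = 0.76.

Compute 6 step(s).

Equation: e^(-x) = x
Fixed-point form: x = e^(-x)
x₀ = 0.76

x_1 = g(0.760000) = 0.467666
x_2 = g(0.467666) = 0.626462
x_3 = g(0.626462) = 0.534479
x_4 = g(0.534479) = 0.585974
x_5 = g(0.585974) = 0.556563
x_6 = g(0.556563) = 0.573176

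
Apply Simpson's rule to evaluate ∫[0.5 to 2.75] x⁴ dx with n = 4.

f(x) = x⁴
a = 0.5, b = 2.75, n = 4
h = (b - a)/n = 0.562500

Simpson's rule: (h/3)[f(x₀) + 4f(x₁) + 2f(x₂) + ... + f(xₙ)]

x_0 = 0.5000, f(x_0) = 0.062500, coefficient = 1
x_1 = 1.0625, f(x_1) = 1.274429, coefficient = 4
x_2 = 1.6250, f(x_2) = 6.972900, coefficient = 2
x_3 = 2.1875, f(x_3) = 22.897720, coefficient = 4
x_4 = 2.7500, f(x_4) = 57.191406, coefficient = 1

I ≈ (0.562500/3) × 167.888306 = 31.479057
Exact value: 31.449023
Error: 0.030034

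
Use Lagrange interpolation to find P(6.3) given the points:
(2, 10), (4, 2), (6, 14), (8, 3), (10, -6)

Lagrange interpolation formula:
P(x) = Σ yᵢ × Lᵢ(x)
where Lᵢ(x) = Π_{j≠i} (x - xⱼ)/(xᵢ - xⱼ)

L_0(6.3) = (6.3 - 4)/(2 - 4) × (6.3 - 6)/(2 - 6) × (6.3 - 8)/(2 - 8) × (6.3 - 10)/(2 - 10) = 0.011302
L_1(6.3) = (6.3 - 2)/(4 - 2) × (6.3 - 6)/(4 - 6) × (6.3 - 8)/(4 - 8) × (6.3 - 10)/(4 - 10) = -0.084522
L_2(6.3) = (6.3 - 2)/(6 - 2) × (6.3 - 4)/(6 - 4) × (6.3 - 8)/(6 - 8) × (6.3 - 10)/(6 - 10) = 0.972002
L_3(6.3) = (6.3 - 2)/(8 - 2) × (6.3 - 4)/(8 - 4) × (6.3 - 6)/(8 - 6) × (6.3 - 10)/(8 - 10) = 0.114353
L_4(6.3) = (6.3 - 2)/(10 - 2) × (6.3 - 4)/(10 - 4) × (6.3 - 6)/(10 - 6) × (6.3 - 8)/(10 - 8) = -0.013135

P(6.3) = 10×L_0(6.3) + 2×L_1(6.3) + 14×L_2(6.3) + 3×L_3(6.3) + (-6)×L_4(6.3)
P(6.3) = 13.973872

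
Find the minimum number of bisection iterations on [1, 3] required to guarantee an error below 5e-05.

We need (b-a)/2^n ≤ 5e-05
(3 - 1)/2^n ≤ 5e-05
2/2^n ≤ 5e-05
2^n ≥ 40000
n ≥ log₂(40000) = 15.29
n ≥ 16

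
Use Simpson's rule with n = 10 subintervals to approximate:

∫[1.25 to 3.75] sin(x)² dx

f(x) = sin(x)²
a = 1.25, b = 3.75, n = 10
h = (b - a)/n = 0.250000

Simpson's rule: (h/3)[f(x₀) + 4f(x₁) + 2f(x₂) + ... + f(xₙ)]

x_0 = 1.2500, f(x_0) = 0.900572, coefficient = 1
x_1 = 1.5000, f(x_1) = 0.994996, coefficient = 4
x_2 = 1.7500, f(x_2) = 0.968228, coefficient = 2
x_3 = 2.0000, f(x_3) = 0.826822, coefficient = 4
x_4 = 2.2500, f(x_4) = 0.605398, coefficient = 2
x_5 = 2.5000, f(x_5) = 0.358169, coefficient = 4
x_6 = 2.7500, f(x_6) = 0.145665, coefficient = 2
x_7 = 3.0000, f(x_7) = 0.019915, coefficient = 4
x_8 = 3.2500, f(x_8) = 0.011706, coefficient = 2
x_9 = 3.5000, f(x_9) = 0.123049, coefficient = 4
x_10 = 3.7500, f(x_10) = 0.326682, coefficient = 1

I ≈ (0.250000/3) × 13.981052 = 1.165088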